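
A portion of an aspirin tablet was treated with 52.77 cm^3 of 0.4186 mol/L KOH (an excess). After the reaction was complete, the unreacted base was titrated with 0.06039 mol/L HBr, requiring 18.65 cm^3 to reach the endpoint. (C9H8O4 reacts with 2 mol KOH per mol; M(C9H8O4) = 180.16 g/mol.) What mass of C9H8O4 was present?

Total n(KOH) added = 0.4186 x 0.05277 = 0.02209 mol.
n(HBr) used = 0.06039 x 0.01865 = 0.001126 mol, which equals the excess n(KOH).
So n(KOH) consumed by the sample = 0.02209 - 0.001126 = 0.02096 mol.
n(C9H8O4) = 0.02096 / 2 = 0.01048 mol.
mass = 0.01048 mol x 180.16 g/mol = 1.89 g.

1.89 g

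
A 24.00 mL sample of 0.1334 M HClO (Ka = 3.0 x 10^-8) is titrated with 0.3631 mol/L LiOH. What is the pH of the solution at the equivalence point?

n(HClO) = 0.1334 x 0.02400 = 0.003202 mol; V(LiOH) at equivalence = 0.003202/0.3631 = 0.008817 L.
At equivalence all the acid is converted to ClO-; total volume = 0.02400 + 0.008817 = 0.03282 L, so [ClO-] = 0.003202/0.03282 = 0.09756 M.
Kb = Kw/Ka = 1.0e-14 / 3.0 x 10^-8 = 3.33e-7.
[OH^-] = sqrt(Kb x [ClO-]) = sqrt(3.33e-7 x 0.09756) = 0.000180 M.
pOH = 3.74, so pH = 14.00 - 3.74 = 10.26.

10.26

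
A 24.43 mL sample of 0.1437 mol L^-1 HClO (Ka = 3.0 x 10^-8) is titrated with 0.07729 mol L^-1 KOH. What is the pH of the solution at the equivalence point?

10.11

n(HClO) = 0.1437 x 0.02443 = 0.003511 mol; V(KOH) at equivalence = 0.003511/0.07729 = 0.04542 L.
At equivalence all the acid is converted to ClO-; total volume = 0.02443 + 0.04542 = 0.06985 L, so [ClO-] = 0.003511/0.06985 = 0.05026 M.
Kb = Kw/Ka = 1.0e-14 / 3.0 x 10^-8 = 3.33e-7.
[OH^-] = sqrt(Kb x [ClO-]) = sqrt(3.33e-7 x 0.05026) = 0.000129 M.
pOH = 3.89, so pH = 14.00 - 3.89 = 10.11.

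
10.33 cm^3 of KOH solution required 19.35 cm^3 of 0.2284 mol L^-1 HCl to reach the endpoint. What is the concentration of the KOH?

n(HCl) delivered = 0.2284 x 0.01935 = 0.004420 mol.
For a 1:1 reaction, n(KOH) = 0.004420 mol.
[KOH] = 0.004420 mol / 0.01033 L = 0.428 M.

0.428 M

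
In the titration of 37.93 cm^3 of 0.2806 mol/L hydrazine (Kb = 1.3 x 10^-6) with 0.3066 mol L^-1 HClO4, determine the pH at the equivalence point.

n(N2H4) = 0.2806 x 0.03793 = 0.01064 mol; V(HClO4) at equivalence = 0.01064/0.3066 = 0.03471 L.
At equivalence the base is fully converted to N2H5+; total volume = 0.07264 L, so [N2H5+] = 0.01064/0.07264 = 0.1465 M.
Ka(N2H5+) = Kw/Kb = 1.0e-14 / 1.3 x 10^-6 = 7.69e-9.
[H^+] = sqrt(Ka x [N2H5+]) = sqrt(7.69e-9 x 0.1465) = 3.36e-5 M.
pH = -log(3.36e-5) = 4.47.

4.47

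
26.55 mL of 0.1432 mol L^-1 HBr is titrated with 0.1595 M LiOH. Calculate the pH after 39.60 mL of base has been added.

12.58

n(acid) = 0.1432 x 0.02655 = 0.003802 mol; n(LiOH) added = 0.1595 x 0.03960 = 0.006316 mol.
Base is in excess by 0.006316 - 0.003802 = 0.002514 mol in a total volume of 0.06615 L.
[OH^-] = 0.002514/0.06615 = 0.03801 M, so pOH = 1.42 and pH = 14.00 - 1.42 = 12.58.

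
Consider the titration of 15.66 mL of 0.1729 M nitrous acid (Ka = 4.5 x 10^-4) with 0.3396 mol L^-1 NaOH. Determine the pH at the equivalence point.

n(HNO2) = 0.1729 x 0.01566 = 0.002708 mol; V(NaOH) at equivalence = 0.002708/0.3396 = 0.007973 L.
At equivalence all the acid is converted to NO2-; total volume = 0.01566 + 0.007973 = 0.02363 L, so [NO2-] = 0.002708/0.02363 = 0.1146 M.
Kb = Kw/Ka = 1.0e-14 / 4.5 x 10^-4 = 2.22e-11.
[OH^-] = sqrt(Kb x [NO2-]) = sqrt(2.22e-11 x 0.1146) = 1.60e-6 M.
pOH = 5.80, so pH = 14.00 - 5.80 = 8.20.

8.20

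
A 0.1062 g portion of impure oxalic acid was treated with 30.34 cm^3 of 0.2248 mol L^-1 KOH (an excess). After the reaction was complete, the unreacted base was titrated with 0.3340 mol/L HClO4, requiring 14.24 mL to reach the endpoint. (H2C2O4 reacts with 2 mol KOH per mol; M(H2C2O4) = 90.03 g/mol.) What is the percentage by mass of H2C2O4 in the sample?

87.5%

Total n(KOH) added = 0.2248 x 0.03034 = 0.006820 mol.
n(HClO4) used = 0.3340 x 0.01424 = 0.004756 mol, which equals the excess n(KOH).
So n(KOH) consumed by the sample = 0.006820 - 0.004756 = 0.002064 mol.
n(H2C2O4) = 0.002064 / 2 = 0.001032 mol.
mass H2C2O4 = 0.001032 x 90.03 = 0.09292 g, so %H2C2O4 = 0.09292/0.1062 x 100 = 87.5%.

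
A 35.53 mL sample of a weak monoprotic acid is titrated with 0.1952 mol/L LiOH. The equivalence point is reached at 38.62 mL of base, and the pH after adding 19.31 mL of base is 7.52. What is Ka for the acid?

19.31 mL is half of the equivalence volume, so this is the half-equivalence point where [HA] = [A^-].
At half-equivalence pH = pKa, so pKa = 7.52.
Ka = 10^(-7.52) = 3.0 x 10^-8.

3.0 x 10^-8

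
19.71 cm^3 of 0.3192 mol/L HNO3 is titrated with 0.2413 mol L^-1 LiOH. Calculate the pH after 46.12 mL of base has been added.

n(acid) = 0.3192 x 0.01971 = 0.006291 mol; n(LiOH) added = 0.2413 x 0.04612 = 0.01113 mol.
Base is in excess by 0.01113 - 0.006291 = 0.004837 mol in a total volume of 0.06583 L.
[OH^-] = 0.004837/0.06583 = 0.07348 M, so pOH = 1.13 and pH = 14.00 - 1.13 = 12.87.

12.87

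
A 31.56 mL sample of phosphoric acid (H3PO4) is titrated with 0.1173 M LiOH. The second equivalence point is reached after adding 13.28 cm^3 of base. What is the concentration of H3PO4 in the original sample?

n(LiOH) = 0.1173 x 0.01328 = 0.001558 mol.
At the second equivalence point, 2 mol OH^- react per mol H3PO4, so n(H3PO4) = 0.001558 / 2 = 0.0007789 mol.
[H3PO4] = 0.0007789 / 0.03156 L = 0.0247 M.

0.0247 M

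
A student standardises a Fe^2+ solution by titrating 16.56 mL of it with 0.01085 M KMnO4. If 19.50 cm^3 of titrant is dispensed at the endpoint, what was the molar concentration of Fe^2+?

0.0639 M

n(KMnO4) = 0.01085 x 0.01950 = 0.0002116 mol.
From the balanced equation, 1 mol KMnO4 reacts with 5 mol Fe^2+, so n(Fe^2+) = 0.0002116 x 5/1 = 0.001058 mol.
[Fe^2+] = 0.001058 / 0.01656 L = 0.0639 M.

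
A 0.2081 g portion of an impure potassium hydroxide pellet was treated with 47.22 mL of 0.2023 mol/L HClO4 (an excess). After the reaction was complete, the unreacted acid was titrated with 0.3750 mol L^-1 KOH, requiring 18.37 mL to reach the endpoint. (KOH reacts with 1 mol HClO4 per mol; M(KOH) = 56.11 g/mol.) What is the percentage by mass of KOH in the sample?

Total n(HClO4) added = 0.2023 x 0.04722 = 0.009553 mol.
n(KOH) used = 0.3750 x 0.01837 = 0.006889 mol, which equals the excess n(HClO4).
So n(HClO4) consumed by the sample = 0.009553 - 0.006889 = 0.002664 mol.
n(KOH) = 0.002664 / 1 = 0.002664 mol.
mass KOH = 0.002664 x 56.11 = 0.1495 g, so %KOH = 0.1495/0.2081 x 100 = 71.8%.

71.8%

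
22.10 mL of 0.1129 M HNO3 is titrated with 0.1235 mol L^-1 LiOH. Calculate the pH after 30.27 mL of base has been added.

n(acid) = 0.1129 x 0.02210 = 0.002495 mol; n(LiOH) added = 0.1235 x 0.03027 = 0.003738 mol.
Base is in excess by 0.003738 - 0.002495 = 0.001243 mol in a total volume of 0.05237 L.
[OH^-] = 0.001243/0.05237 = 0.02374 M, so pOH = 1.62 and pH = 14.00 - 1.62 = 12.38.

12.38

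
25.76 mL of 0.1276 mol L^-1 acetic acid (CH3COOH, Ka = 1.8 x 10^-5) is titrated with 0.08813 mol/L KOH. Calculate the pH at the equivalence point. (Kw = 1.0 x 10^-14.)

n(CH3COOH) = 0.1276 x 0.02576 = 0.003287 mol; V(KOH) at equivalence = 0.003287/0.08813 = 0.03730 L.
At equivalence all the acid is converted to CH3COO-; total volume = 0.02576 + 0.03730 = 0.06306 L, so [CH3COO-] = 0.003287/0.06306 = 0.05213 M.
Kb = Kw/Ka = 1.0e-14 / 1.8 x 10^-5 = 5.56e-10.
[OH^-] = sqrt(Kb x [CH3COO-]) = sqrt(5.56e-10 x 0.05213) = 5.38e-6 M.
pOH = 5.27, so pH = 14.00 - 5.27 = 8.73.

8.73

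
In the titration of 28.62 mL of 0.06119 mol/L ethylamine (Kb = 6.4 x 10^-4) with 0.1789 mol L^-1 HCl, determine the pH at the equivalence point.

6.07

n(C2H5NH2) = 0.06119 x 0.02862 = 0.001751 mol; V(HCl) at equivalence = 0.001751/0.1789 = 0.009789 L.
At equivalence the base is fully converted to C2H5NH3+; total volume = 0.03841 L, so [C2H5NH3+] = 0.001751/0.03841 = 0.04559 M.
Ka(C2H5NH3+) = Kw/Kb = 1.0e-14 / 6.4 x 10^-4 = 1.56e-11.
[H^+] = sqrt(Ka x [C2H5NH3+]) = sqrt(1.56e-11 x 0.04559) = 8.44e-7 M.
pH = -log(8.44e-7) = 6.07.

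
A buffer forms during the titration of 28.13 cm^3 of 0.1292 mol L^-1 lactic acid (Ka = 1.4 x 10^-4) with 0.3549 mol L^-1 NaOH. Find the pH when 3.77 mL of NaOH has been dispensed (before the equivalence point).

Initial n(HC3H5O3) = 0.1292 x 0.02813 = 0.003634 mol.
n(NaOH) added = 0.3549 x 0.003770 = 0.001338 mol, converting that many moles of HC3H5O3 to C3H5O3-.
Remaining n(HC3H5O3) = 0.002296 mol; n(C3H5O3-) = 0.001338 mol.
By Henderson-Hasselbalch, pH = pKa + log([A^-]/[HA]) = 3.85 + log(0.001338/0.002296) = 3.85 + (-0.23) = 3.62.

3.62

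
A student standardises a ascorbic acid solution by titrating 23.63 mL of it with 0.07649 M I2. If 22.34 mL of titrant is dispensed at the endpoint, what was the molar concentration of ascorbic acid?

0.0723 M

n(I2) = 0.07649 x 0.02234 = 0.001709 mol.
From the balanced equation, 1 mol I2 reacts with 1 mol ascorbic acid, so n(ascorbic acid) = 0.001709 x 1/1 = 0.001709 mol.
[ascorbic acid] = 0.001709 / 0.02363 L = 0.0723 M.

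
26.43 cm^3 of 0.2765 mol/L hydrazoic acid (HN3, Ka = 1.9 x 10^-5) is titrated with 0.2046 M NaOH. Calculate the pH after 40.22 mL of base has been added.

12.14

n(acid) = 0.2765 x 0.02643 = 0.007308 mol; n(NaOH) added = 0.2046 x 0.04022 = 0.008229 mol.
Base is in excess by 0.008229 - 0.007308 = 0.0009211 mol in a total volume of 0.06665 L.
[OH^-] = 0.0009211/0.06665 = 0.01382 M, so pOH = 1.86 and pH = 14.00 - 1.86 = 12.14.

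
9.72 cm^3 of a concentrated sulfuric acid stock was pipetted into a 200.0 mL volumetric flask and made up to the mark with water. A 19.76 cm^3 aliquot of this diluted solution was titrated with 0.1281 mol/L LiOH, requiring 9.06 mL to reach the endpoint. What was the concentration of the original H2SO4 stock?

0.604 M

n(LiOH) = 0.1281 x 0.009060 = 0.001161 mol.
n(H2SO4) in the aliquot = 0.001161 x 1/2 = 0.0005803 mol.
[diluted H2SO4] = 0.0005803 / 0.01976 = 0.02937 M.
Dilution factor = 200.0/9.720 = 20.58, so [stock] = 0.02937 x 20.58 = 0.604 M.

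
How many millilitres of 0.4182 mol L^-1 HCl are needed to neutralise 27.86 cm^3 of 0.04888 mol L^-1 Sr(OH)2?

6.51 mL

n(Sr(OH)2) = 0.04888 mol/L x 0.02786 L = 0.001362 mol.
The neutralisation is 1 Sr(OH)2 : 2 HCl, so n(HCl) = 0.001362 x 2/1 = 0.002724 mol.
V(HCl) = 0.002724 / 0.4182 = 0.006513 L = 6.51 mL.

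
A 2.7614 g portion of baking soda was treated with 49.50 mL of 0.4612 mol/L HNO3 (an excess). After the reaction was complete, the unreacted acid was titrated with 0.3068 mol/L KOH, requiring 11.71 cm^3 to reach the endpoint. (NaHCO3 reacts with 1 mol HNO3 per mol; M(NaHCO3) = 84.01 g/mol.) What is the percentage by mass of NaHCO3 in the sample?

Total n(HNO3) added = 0.4612 x 0.04950 = 0.02283 mol.
n(KOH) used = 0.3068 x 0.01171 = 0.003593 mol, which equals the excess n(HNO3).
So n(HNO3) consumed by the sample = 0.02283 - 0.003593 = 0.01924 mol.
n(NaHCO3) = 0.01924 / 1 = 0.01924 mol.
mass NaHCO3 = 0.01924 x 84.01 = 1.616 g, so %NaHCO3 = 1.616/2.7614 x 100 = 58.5%.

58.5%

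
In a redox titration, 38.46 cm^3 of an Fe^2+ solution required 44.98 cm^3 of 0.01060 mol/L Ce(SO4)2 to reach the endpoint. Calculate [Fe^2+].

0.0124 M

n(Ce(SO4)2) = 0.01060 x 0.04498 = 0.0004768 mol.
From the balanced equation, 1 mol Ce(SO4)2 reacts with 1 mol Fe^2+, so n(Fe^2+) = 0.0004768 x 1/1 = 0.0004768 mol.
[Fe^2+] = 0.0004768 / 0.03846 L = 0.0124 M.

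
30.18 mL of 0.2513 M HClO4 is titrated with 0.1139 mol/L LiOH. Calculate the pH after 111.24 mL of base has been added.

12.56

n(acid) = 0.2513 x 0.03018 = 0.007584 mol; n(LiOH) added = 0.1139 x 0.1112 = 0.01267 mol.
Base is in excess by 0.01267 - 0.007584 = 0.005086 mol in a total volume of 0.1414 L.
[OH^-] = 0.005086/0.1414 = 0.03596 M, so pOH = 1.44 and pH = 14.00 - 1.44 = 12.56.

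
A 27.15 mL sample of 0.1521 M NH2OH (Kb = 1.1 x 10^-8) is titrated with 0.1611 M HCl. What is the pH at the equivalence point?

3.57

n(NH2OH) = 0.1521 x 0.02715 = 0.004130 mol; V(HCl) at equivalence = 0.004130/0.1611 = 0.02563 L.
At equivalence the base is fully converted to NH3OH+; total volume = 0.05278 L, so [NH3OH+] = 0.004130/0.05278 = 0.07824 M.
Ka(NH3OH+) = Kw/Kb = 1.0e-14 / 1.1 x 10^-8 = 9.09e-7.
[H^+] = sqrt(Ka x [NH3OH+]) = sqrt(9.09e-7 x 0.07824) = 0.000267 M.
pH = -log(0.000267) = 3.57.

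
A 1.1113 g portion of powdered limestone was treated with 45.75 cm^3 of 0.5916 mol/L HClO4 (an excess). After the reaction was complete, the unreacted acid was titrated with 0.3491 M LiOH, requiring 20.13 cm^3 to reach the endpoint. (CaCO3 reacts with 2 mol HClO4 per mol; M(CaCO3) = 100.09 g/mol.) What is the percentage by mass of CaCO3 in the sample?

90.2%

Total n(HClO4) added = 0.5916 x 0.04575 = 0.02707 mol.
n(LiOH) used = 0.3491 x 0.02013 = 0.007027 mol, which equals the excess n(HClO4).
So n(HClO4) consumed by the sample = 0.02707 - 0.007027 = 0.02004 mol.
n(CaCO3) = 0.02004 / 2 = 0.01002 mol.
mass CaCO3 = 0.01002 x 100.09 = 1.003 g, so %CaCO3 = 1.003/1.1113 x 100 = 90.2%.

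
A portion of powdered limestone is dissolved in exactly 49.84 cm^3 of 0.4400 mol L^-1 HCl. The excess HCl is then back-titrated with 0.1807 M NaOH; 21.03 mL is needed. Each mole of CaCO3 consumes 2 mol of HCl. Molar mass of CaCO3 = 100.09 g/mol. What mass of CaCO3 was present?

Total n(HCl) added = 0.4400 x 0.04984 = 0.02193 mol.
n(NaOH) used = 0.1807 x 0.02103 = 0.003800 mol, which equals the excess n(HCl).
So n(HCl) consumed by the sample = 0.02193 - 0.003800 = 0.01813 mol.
n(CaCO3) = 0.01813 / 2 = 0.009065 mol.
mass = 0.009065 mol x 100.09 g/mol = 0.907 g.

0.907 g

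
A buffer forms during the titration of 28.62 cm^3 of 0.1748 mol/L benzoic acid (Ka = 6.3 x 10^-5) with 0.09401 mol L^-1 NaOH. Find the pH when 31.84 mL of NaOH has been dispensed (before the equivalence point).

Initial n(C6H5COOH) = 0.1748 x 0.02862 = 0.005003 mol.
n(NaOH) added = 0.09401 x 0.03184 = 0.002993 mol, converting that many moles of C6H5COOH to C6H5COO-.
Remaining n(C6H5COOH) = 0.002009 mol; n(C6H5COO-) = 0.002993 mol.
By Henderson-Hasselbalch, pH = pKa + log([A^-]/[HA]) = 4.20 + log(0.002993/0.002009) = 4.20 + (+0.17) = 4.37.

4.37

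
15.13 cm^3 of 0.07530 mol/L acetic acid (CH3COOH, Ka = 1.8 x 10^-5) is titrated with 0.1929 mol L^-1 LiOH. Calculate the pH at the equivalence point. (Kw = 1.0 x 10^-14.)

8.74

n(CH3COOH) = 0.07530 x 0.01513 = 0.001139 mol; V(LiOH) at equivalence = 0.001139/0.1929 = 0.005906 L.
At equivalence all the acid is converted to CH3COO-; total volume = 0.01513 + 0.005906 = 0.02104 L, so [CH3COO-] = 0.001139/0.02104 = 0.05416 M.
Kb = Kw/Ka = 1.0e-14 / 1.8 x 10^-5 = 5.56e-10.
[OH^-] = sqrt(Kb x [CH3COO-]) = sqrt(5.56e-10 x 0.05416) = 5.49e-6 M.
pOH = 5.26, so pH = 14.00 - 5.26 = 8.74.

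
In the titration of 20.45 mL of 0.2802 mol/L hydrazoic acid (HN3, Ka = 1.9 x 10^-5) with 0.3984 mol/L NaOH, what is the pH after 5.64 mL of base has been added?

Initial n(HN3) = 0.2802 x 0.02045 = 0.005730 mol.
n(NaOH) added = 0.3984 x 0.005640 = 0.002247 mol, converting that many moles of HN3 to N3-.
Remaining n(HN3) = 0.003483 mol; n(N3-) = 0.002247 mol.
By Henderson-Hasselbalch, pH = pKa + log([A^-]/[HA]) = 4.72 + log(0.002247/0.003483) = 4.72 + (-0.19) = 4.53.

4.53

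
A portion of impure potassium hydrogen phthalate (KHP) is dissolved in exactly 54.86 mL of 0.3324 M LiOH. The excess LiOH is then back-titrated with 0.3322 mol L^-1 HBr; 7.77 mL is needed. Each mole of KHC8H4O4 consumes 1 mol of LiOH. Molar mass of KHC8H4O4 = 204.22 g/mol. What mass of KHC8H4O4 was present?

Total n(LiOH) added = 0.3324 x 0.05486 = 0.01824 mol.
n(HBr) used = 0.3322 x 0.007770 = 0.002581 mol, which equals the excess n(LiOH).
So n(LiOH) consumed by the sample = 0.01824 - 0.002581 = 0.01565 mol.
n(KHC8H4O4) = 0.01565 / 1 = 0.01565 mol.
mass = 0.01565 mol x 204.22 g/mol = 3.20 g.

3.20 g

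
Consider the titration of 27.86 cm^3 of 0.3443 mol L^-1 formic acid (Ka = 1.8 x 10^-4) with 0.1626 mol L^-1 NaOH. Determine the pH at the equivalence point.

8.39

n(HCOOH) = 0.3443 x 0.02786 = 0.009592 mol; V(NaOH) at equivalence = 0.009592/0.1626 = 0.05899 L.
At equivalence all the acid is converted to HCOO-; total volume = 0.02786 + 0.05899 = 0.08685 L, so [HCOO-] = 0.009592/0.08685 = 0.1104 M.
Kb = Kw/Ka = 1.0e-14 / 1.8 x 10^-4 = 5.56e-11.
[OH^-] = sqrt(Kb x [HCOO-]) = sqrt(5.56e-11 x 0.1104) = 2.48e-6 M.
pOH = 5.61, so pH = 14.00 - 5.61 = 8.39.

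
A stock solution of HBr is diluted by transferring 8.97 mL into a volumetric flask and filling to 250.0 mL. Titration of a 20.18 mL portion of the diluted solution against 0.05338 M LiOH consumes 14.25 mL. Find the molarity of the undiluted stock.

1.05 M

n(LiOH) = 0.05338 x 0.01425 = 0.0007607 mol.
n(HBr) in the aliquot = 0.0007607 mol.
[diluted HBr] = 0.0007607 / 0.02018 = 0.03769 M.
Dilution factor = 250.0/8.970 = 27.87, so [stock] = 0.03769 x 27.87 = 1.05 M.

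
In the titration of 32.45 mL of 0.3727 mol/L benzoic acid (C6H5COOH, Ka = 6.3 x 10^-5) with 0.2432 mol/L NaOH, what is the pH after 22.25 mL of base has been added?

4.11

Initial n(C6H5COOH) = 0.3727 x 0.03245 = 0.01209 mol.
n(NaOH) added = 0.2432 x 0.02225 = 0.005411 mol, converting that many moles of C6H5COOH to C6H5COO-.
Remaining n(C6H5COOH) = 0.006683 mol; n(C6H5COO-) = 0.005411 mol.
By Henderson-Hasselbalch, pH = pKa + log([A^-]/[HA]) = 4.20 + log(0.005411/0.006683) = 4.20 + (-0.09) = 4.11.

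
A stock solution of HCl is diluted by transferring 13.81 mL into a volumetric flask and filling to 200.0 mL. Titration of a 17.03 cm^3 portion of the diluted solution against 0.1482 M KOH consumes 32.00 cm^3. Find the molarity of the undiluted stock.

n(KOH) = 0.1482 x 0.03200 = 0.004742 mol.
n(HCl) in the aliquot = 0.004742 mol.
[diluted HCl] = 0.004742 / 0.01703 = 0.2785 M.
Dilution factor = 200.0/13.81 = 14.48, so [stock] = 0.2785 x 14.48 = 4.03 M.

4.03 M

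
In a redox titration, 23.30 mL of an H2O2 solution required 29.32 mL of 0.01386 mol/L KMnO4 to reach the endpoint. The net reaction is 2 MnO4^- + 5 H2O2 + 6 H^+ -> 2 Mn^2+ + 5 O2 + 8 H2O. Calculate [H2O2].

0.0436 M

n(KMnO4) = 0.01386 x 0.02932 = 0.0004064 mol.
From the balanced equation, 2 mol KMnO4 reacts with 5 mol H2O2, so n(H2O2) = 0.0004064 x 5/2 = 0.001016 mol.
[H2O2] = 0.001016 / 0.02330 L = 0.0436 M.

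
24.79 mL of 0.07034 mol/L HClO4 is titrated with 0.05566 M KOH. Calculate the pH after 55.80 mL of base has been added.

12.23

n(acid) = 0.07034 x 0.02479 = 0.001744 mol; n(KOH) added = 0.05566 x 0.05580 = 0.003106 mol.
Base is in excess by 0.003106 - 0.001744 = 0.001362 mol in a total volume of 0.08059 L.
[OH^-] = 0.001362/0.08059 = 0.01690 M, so pOH = 1.77 and pH = 14.00 - 1.77 = 12.23.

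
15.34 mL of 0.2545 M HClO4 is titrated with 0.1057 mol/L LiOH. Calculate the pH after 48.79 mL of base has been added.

n(acid) = 0.2545 x 0.01534 = 0.003904 mol; n(LiOH) added = 0.1057 x 0.04879 = 0.005157 mol.
Base is in excess by 0.005157 - 0.003904 = 0.001253 mol in a total volume of 0.06413 L.
[OH^-] = 0.001253/0.06413 = 0.01954 M, so pOH = 1.71 and pH = 14.00 - 1.71 = 12.29.

12.29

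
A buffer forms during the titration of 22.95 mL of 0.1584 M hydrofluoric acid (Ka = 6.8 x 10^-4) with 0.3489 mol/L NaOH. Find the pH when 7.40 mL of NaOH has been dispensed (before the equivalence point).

Initial n(HF) = 0.1584 x 0.02295 = 0.003635 mol.
n(NaOH) added = 0.3489 x 0.007400 = 0.002582 mol, converting that many moles of HF to F-.
Remaining n(HF) = 0.001053 mol; n(F-) = 0.002582 mol.
By Henderson-Hasselbalch, pH = pKa + log([A^-]/[HA]) = 3.17 + log(0.002582/0.001053) = 3.17 + (+0.39) = 3.56.

3.56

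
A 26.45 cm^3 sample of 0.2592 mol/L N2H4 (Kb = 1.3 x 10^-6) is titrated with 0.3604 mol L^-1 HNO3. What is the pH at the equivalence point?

n(N2H4) = 0.2592 x 0.02645 = 0.006856 mol; V(HNO3) at equivalence = 0.006856/0.3604 = 0.01902 L.
At equivalence the base is fully converted to N2H5+; total volume = 0.04547 L, so [N2H5+] = 0.006856/0.04547 = 0.1508 M.
Ka(N2H5+) = Kw/Kb = 1.0e-14 / 1.3 x 10^-6 = 7.69e-9.
[H^+] = sqrt(Ka x [N2H5+]) = sqrt(7.69e-9 x 0.1508) = 3.41e-5 M.
pH = -log(3.41e-5) = 4.47.

4.47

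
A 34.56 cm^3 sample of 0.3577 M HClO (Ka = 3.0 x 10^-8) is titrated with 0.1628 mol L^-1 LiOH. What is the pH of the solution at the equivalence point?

10.29

n(HClO) = 0.3577 x 0.03456 = 0.01236 mol; V(LiOH) at equivalence = 0.01236/0.1628 = 0.07593 L.
At equivalence all the acid is converted to ClO-; total volume = 0.03456 + 0.07593 = 0.1105 L, so [ClO-] = 0.01236/0.1105 = 0.1119 M.
Kb = Kw/Ka = 1.0e-14 / 3.0 x 10^-8 = 3.33e-7.
[OH^-] = sqrt(Kb x [ClO-]) = sqrt(3.33e-7 x 0.1119) = 0.000193 M.
pOH = 3.71, so pH = 14.00 - 3.71 = 10.29.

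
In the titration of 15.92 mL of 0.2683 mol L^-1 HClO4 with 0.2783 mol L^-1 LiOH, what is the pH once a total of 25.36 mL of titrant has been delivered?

12.83

n(acid) = 0.2683 x 0.01592 = 0.004271 mol; n(LiOH) added = 0.2783 x 0.02536 = 0.007058 mol.
Base is in excess by 0.007058 - 0.004271 = 0.002786 mol in a total volume of 0.04128 L.
[OH^-] = 0.002786/0.04128 = 0.06750 M, so pOH = 1.17 and pH = 14.00 - 1.17 = 12.83.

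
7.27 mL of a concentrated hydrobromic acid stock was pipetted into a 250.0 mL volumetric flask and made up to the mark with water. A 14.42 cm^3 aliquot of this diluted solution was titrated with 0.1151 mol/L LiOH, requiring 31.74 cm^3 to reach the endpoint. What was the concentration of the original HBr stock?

8.71 M

n(LiOH) = 0.1151 x 0.03174 = 0.003653 mol.
n(HBr) in the aliquot = 0.003653 mol.
[diluted HBr] = 0.003653 / 0.01442 = 0.2533 M.
Dilution factor = 250.0/7.270 = 34.39, so [stock] = 0.2533 x 34.39 = 8.71 M.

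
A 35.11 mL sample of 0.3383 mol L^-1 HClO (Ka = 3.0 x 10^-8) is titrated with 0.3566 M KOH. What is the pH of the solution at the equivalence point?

n(HClO) = 0.3383 x 0.03511 = 0.01188 mol; V(KOH) at equivalence = 0.01188/0.3566 = 0.03331 L.
At equivalence all the acid is converted to ClO-; total volume = 0.03511 + 0.03331 = 0.06842 L, so [ClO-] = 0.01188/0.06842 = 0.1736 M.
Kb = Kw/Ka = 1.0e-14 / 3.0 x 10^-8 = 3.33e-7.
[OH^-] = sqrt(Kb x [ClO-]) = sqrt(3.33e-7 x 0.1736) = 0.000241 M.
pOH = 3.62, so pH = 14.00 - 3.62 = 10.38.

10.38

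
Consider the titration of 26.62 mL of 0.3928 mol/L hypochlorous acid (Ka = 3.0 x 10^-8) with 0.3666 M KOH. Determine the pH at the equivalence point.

10.40

n(HClO) = 0.3928 x 0.02662 = 0.01046 mol; V(KOH) at equivalence = 0.01046/0.3666 = 0.02852 L.
At equivalence all the acid is converted to ClO-; total volume = 0.02662 + 0.02852 = 0.05514 L, so [ClO-] = 0.01046/0.05514 = 0.1896 M.
Kb = Kw/Ka = 1.0e-14 / 3.0 x 10^-8 = 3.33e-7.
[OH^-] = sqrt(Kb x [ClO-]) = sqrt(3.33e-7 x 0.1896) = 0.000251 M.
pOH = 3.60, so pH = 14.00 - 3.60 = 10.40.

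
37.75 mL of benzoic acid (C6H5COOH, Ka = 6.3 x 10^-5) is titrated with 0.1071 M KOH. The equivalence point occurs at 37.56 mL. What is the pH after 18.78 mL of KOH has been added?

18.78 mL is exactly half the equivalence volume (37.56/2), i.e. the half-equivalence point.
There, n(HA) = n(A^-), so pH = pKa = -log(6.3 x 10^-5) = 4.20.

4.20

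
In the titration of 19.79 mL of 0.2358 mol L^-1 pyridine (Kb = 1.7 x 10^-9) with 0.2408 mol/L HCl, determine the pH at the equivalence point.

n(C5H5N) = 0.2358 x 0.01979 = 0.004666 mol; V(HCl) at equivalence = 0.004666/0.2408 = 0.01938 L.
At equivalence the base is fully converted to C5H5NH+; total volume = 0.03917 L, so [C5H5NH+] = 0.004666/0.03917 = 0.1191 M.
Ka(C5H5NH+) = Kw/Kb = 1.0e-14 / 1.7 x 10^-9 = 5.88e-6.
[H^+] = sqrt(Ka x [C5H5NH+]) = sqrt(5.88e-6 x 0.1191) = 0.000837 M.
pH = -log(0.000837) = 3.08.

3.08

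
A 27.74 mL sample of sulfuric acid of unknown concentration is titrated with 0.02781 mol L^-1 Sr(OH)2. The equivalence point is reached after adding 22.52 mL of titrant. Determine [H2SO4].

n(Sr(OH)2) delivered = 0.02781 x 0.02252 = 0.0006263 mol.
For a 1:1 reaction, n(H2SO4) = 0.0006263 mol.
[H2SO4] = 0.0006263 mol / 0.02774 L = 0.0226 M.

0.0226 M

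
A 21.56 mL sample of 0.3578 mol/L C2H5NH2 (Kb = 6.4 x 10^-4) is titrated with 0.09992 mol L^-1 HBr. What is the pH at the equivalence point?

5.96

n(C2H5NH2) = 0.3578 x 0.02156 = 0.007714 mol; V(HBr) at equivalence = 0.007714/0.09992 = 0.07720 L.
At equivalence the base is fully converted to C2H5NH3+; total volume = 0.09876 L, so [C2H5NH3+] = 0.007714/0.09876 = 0.07811 M.
Ka(C2H5NH3+) = Kw/Kb = 1.0e-14 / 6.4 x 10^-4 = 1.56e-11.
[H^+] = sqrt(Ka x [C2H5NH3+]) = sqrt(1.56e-11 x 0.07811) = 1.10e-6 M.
pH = -log(1.10e-6) = 5.96.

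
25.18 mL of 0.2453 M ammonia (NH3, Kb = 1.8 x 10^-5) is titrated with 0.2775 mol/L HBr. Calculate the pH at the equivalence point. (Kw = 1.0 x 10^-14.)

5.07

n(NH3) = 0.2453 x 0.02518 = 0.006177 mol; V(HBr) at equivalence = 0.006177/0.2775 = 0.02226 L.
At equivalence the base is fully converted to NH4+; total volume = 0.04744 L, so [NH4+] = 0.006177/0.04744 = 0.1302 M.
Ka(NH4+) = Kw/Kb = 1.0e-14 / 1.8 x 10^-5 = 5.56e-10.
[H^+] = sqrt(Ka x [NH4+]) = sqrt(5.56e-10 x 0.1302) = 8.51e-6 M.
pH = -log(8.51e-6) = 5.07.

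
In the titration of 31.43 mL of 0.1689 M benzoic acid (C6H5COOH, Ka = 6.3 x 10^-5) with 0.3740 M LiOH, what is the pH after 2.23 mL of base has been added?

3.47

Initial n(C6H5COOH) = 0.1689 x 0.03143 = 0.005309 mol.
n(LiOH) added = 0.3740 x 0.002230 = 0.0008340 mol, converting that many moles of C6H5COOH to C6H5COO-.
Remaining n(C6H5COOH) = 0.004475 mol; n(C6H5COO-) = 0.0008340 mol.
By Henderson-Hasselbalch, pH = pKa + log([A^-]/[HA]) = 4.20 + log(0.0008340/0.004475) = 4.20 + (-0.73) = 3.47.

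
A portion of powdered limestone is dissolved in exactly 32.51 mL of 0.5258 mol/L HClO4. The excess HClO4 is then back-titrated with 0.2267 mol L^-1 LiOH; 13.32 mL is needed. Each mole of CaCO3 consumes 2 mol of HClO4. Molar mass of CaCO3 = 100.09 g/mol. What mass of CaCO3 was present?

Total n(HClO4) added = 0.5258 x 0.03251 = 0.01709 mol.
n(LiOH) used = 0.2267 x 0.01332 = 0.003020 mol, which equals the excess n(HClO4).
So n(HClO4) consumed by the sample = 0.01709 - 0.003020 = 0.01407 mol.
n(CaCO3) = 0.01407 / 2 = 0.007037 mol.
mass = 0.007037 mol x 100.09 g/mol = 0.704 g.

0.704 g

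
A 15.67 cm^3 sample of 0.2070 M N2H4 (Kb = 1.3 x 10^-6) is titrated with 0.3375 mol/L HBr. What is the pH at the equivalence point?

4.50

n(N2H4) = 0.2070 x 0.01567 = 0.003244 mol; V(HBr) at equivalence = 0.003244/0.3375 = 0.009611 L.
At equivalence the base is fully converted to N2H5+; total volume = 0.02528 L, so [N2H5+] = 0.003244/0.02528 = 0.1283 M.
Ka(N2H5+) = Kw/Kb = 1.0e-14 / 1.3 x 10^-6 = 7.69e-9.
[H^+] = sqrt(Ka x [N2H5+]) = sqrt(7.69e-9 x 0.1283) = 3.14e-5 M.
pH = -log(3.14e-5) = 4.50.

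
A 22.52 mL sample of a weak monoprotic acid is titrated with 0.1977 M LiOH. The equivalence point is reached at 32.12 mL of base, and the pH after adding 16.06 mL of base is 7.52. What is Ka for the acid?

3.0 x 10^-8

16.06 mL is half of the equivalence volume, so this is the half-equivalence point where [HA] = [A^-].
At half-equivalence pH = pKa, so pKa = 7.52.
Ka = 10^(-7.52) = 3.0 x 10^-8.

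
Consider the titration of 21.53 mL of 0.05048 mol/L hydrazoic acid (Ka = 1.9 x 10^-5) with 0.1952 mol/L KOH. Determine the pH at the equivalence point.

n(HN3) = 0.05048 x 0.02153 = 0.001087 mol; V(KOH) at equivalence = 0.001087/0.1952 = 0.005568 L.
At equivalence all the acid is converted to N3-; total volume = 0.02153 + 0.005568 = 0.02710 L, so [N3-] = 0.001087/0.02710 = 0.04011 M.
Kb = Kw/Ka = 1.0e-14 / 1.9 x 10^-5 = 5.26e-10.
[OH^-] = sqrt(Kb x [N3-]) = sqrt(5.26e-10 x 0.04011) = 4.59e-6 M.
pOH = 5.34, so pH = 14.00 - 5.34 = 8.66.

8.66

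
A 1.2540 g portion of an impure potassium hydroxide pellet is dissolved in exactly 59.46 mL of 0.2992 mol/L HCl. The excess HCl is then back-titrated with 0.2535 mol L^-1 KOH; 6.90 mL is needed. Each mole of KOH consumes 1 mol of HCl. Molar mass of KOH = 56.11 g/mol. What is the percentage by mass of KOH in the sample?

Total n(HCl) added = 0.2992 x 0.05946 = 0.01779 mol.
n(KOH) used = 0.2535 x 0.006900 = 0.001749 mol, which equals the excess n(HCl).
So n(HCl) consumed by the sample = 0.01779 - 0.001749 = 0.01604 mol.
n(KOH) = 0.01604 / 1 = 0.01604 mol.
mass KOH = 0.01604 x 56.11 = 0.9001 g, so %KOH = 0.9001/1.2540 x 100 = 71.8%.

71.8%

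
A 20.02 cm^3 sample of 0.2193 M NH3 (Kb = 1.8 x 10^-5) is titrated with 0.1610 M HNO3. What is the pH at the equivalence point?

n(NH3) = 0.2193 x 0.02002 = 0.004390 mol; V(HNO3) at equivalence = 0.004390/0.1610 = 0.02727 L.
At equivalence the base is fully converted to NH4+; total volume = 0.04729 L, so [NH4+] = 0.004390/0.04729 = 0.09284 M.
Ka(NH4+) = Kw/Kb = 1.0e-14 / 1.8 x 10^-5 = 5.56e-10.
[H^+] = sqrt(Ka x [NH4+]) = sqrt(5.56e-10 x 0.09284) = 7.18e-6 M.
pH = -log(7.18e-6) = 5.14.

5.14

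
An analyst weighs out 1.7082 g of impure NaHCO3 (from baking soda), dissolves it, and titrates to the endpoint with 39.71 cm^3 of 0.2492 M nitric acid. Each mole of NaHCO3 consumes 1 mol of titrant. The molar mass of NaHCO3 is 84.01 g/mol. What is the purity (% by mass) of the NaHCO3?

48.7%

n(HNO3) = 0.2492 x 0.03971 = 0.009896 mol.
n(NaHCO3) = 0.009896 / 1 = 0.009896 mol.
mass of NaHCO3 = 0.009896 x 84.01 = 0.8313 g.
% purity = 0.8313 / 1.7082 x 100 = 48.7%.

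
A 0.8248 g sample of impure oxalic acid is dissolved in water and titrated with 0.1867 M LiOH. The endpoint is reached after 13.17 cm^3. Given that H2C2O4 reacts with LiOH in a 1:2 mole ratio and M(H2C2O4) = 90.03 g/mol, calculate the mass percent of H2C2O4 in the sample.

13.4%

n(LiOH) = 0.1867 x 0.01317 = 0.002459 mol.
n(H2C2O4) = 0.002459 / 2 = 0.001229 mol.
mass of H2C2O4 = 0.001229 x 90.03 = 0.1107 g.
% purity = 0.1107 / 0.8248 x 100 = 13.4%.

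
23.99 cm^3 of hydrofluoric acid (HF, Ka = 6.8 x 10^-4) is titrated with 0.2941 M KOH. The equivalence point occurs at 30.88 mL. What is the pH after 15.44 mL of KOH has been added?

15.44 mL is exactly half the equivalence volume (30.88/2), i.e. the half-equivalence point.
There, n(HA) = n(A^-), so pH = pKa = -log(6.8 x 10^-4) = 3.17.

3.17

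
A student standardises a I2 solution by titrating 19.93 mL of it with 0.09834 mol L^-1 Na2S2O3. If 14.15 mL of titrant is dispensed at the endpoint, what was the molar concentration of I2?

0.0349 M

n(Na2S2O3) = 0.09834 x 0.01415 = 0.001392 mol.
From the balanced equation, 2 mol Na2S2O3 reacts with 1 mol I2, so n(I2) = 0.001392 x 1/2 = 0.0006958 mol.
[I2] = 0.0006958 / 0.01993 L = 0.0349 M.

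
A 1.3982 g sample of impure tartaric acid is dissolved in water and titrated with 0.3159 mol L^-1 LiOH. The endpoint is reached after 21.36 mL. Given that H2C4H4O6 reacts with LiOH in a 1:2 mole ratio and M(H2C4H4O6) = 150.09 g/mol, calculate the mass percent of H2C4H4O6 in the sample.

36.2%

n(LiOH) = 0.3159 x 0.02136 = 0.006748 mol.
n(H2C4H4O6) = 0.006748 / 2 = 0.003374 mol.
mass of H2C4H4O6 = 0.003374 x 150.09 = 0.5064 g.
% purity = 0.5064 / 1.3982 x 100 = 36.2%.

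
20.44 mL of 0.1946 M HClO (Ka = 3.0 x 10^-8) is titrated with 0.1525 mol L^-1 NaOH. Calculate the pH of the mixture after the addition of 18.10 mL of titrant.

Initial n(HClO) = 0.1946 x 0.02044 = 0.003978 mol.
n(NaOH) added = 0.1525 x 0.01810 = 0.002760 mol, converting that many moles of HClO to ClO-.
Remaining n(HClO) = 0.001217 mol; n(ClO-) = 0.002760 mol.
By Henderson-Hasselbalch, pH = pKa + log([A^-]/[HA]) = 7.52 + log(0.002760/0.001217) = 7.52 + (+0.36) = 7.88.

7.88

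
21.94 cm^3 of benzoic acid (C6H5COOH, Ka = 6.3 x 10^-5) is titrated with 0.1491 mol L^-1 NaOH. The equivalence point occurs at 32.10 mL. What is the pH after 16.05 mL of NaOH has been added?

4.20

16.05 mL is exactly half the equivalence volume (32.10/2), i.e. the half-equivalence point.
There, n(HA) = n(A^-), so pH = pKa = -log(6.3 x 10^-5) = 4.20.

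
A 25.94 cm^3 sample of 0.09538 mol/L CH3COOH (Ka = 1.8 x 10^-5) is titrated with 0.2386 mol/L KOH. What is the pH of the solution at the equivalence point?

n(CH3COOH) = 0.09538 x 0.02594 = 0.002474 mol; V(KOH) at equivalence = 0.002474/0.2386 = 0.01037 L.
At equivalence all the acid is converted to CH3COO-; total volume = 0.02594 + 0.01037 = 0.03631 L, so [CH3COO-] = 0.002474/0.03631 = 0.06814 M.
Kb = Kw/Ka = 1.0e-14 / 1.8 x 10^-5 = 5.56e-10.
[OH^-] = sqrt(Kb x [CH3COO-]) = sqrt(5.56e-10 x 0.06814) = 6.15e-6 M.
pOH = 5.21, so pH = 14.00 - 5.21 = 8.79.

8.79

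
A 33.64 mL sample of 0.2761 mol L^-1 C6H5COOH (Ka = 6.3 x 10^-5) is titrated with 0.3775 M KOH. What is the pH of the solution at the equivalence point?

n(C6H5COOH) = 0.2761 x 0.03364 = 0.009288 mol; V(KOH) at equivalence = 0.009288/0.3775 = 0.02460 L.
At equivalence all the acid is converted to C6H5COO-; total volume = 0.03364 + 0.02460 = 0.05824 L, so [C6H5COO-] = 0.009288/0.05824 = 0.1595 M.
Kb = Kw/Ka = 1.0e-14 / 6.3 x 10^-5 = 1.59e-10.
[OH^-] = sqrt(Kb x [C6H5COO-]) = sqrt(1.59e-10 x 0.1595) = 5.03e-6 M.
pOH = 5.30, so pH = 14.00 - 5.30 = 8.70.

8.70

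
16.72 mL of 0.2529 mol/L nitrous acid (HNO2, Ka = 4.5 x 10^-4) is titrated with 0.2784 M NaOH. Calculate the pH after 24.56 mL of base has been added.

n(acid) = 0.2529 x 0.01672 = 0.004228 mol; n(NaOH) added = 0.2784 x 0.02456 = 0.006838 mol.
Base is in excess by 0.006838 - 0.004228 = 0.002609 mol in a total volume of 0.04128 L.
[OH^-] = 0.002609/0.04128 = 0.06320 M, so pOH = 1.20 and pH = 14.00 - 1.20 = 12.80.

12.80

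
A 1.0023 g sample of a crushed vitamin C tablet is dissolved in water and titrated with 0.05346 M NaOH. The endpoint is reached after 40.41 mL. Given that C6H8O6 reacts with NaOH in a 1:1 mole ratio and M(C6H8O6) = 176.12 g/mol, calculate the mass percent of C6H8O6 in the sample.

n(NaOH) = 0.05346 x 0.04041 = 0.002160 mol.
n(C6H8O6) = 0.002160 / 1 = 0.002160 mol.
mass of C6H8O6 = 0.002160 x 176.12 = 0.3805 g.
% purity = 0.3805 / 1.0023 x 100 = 38.0%.

38.0%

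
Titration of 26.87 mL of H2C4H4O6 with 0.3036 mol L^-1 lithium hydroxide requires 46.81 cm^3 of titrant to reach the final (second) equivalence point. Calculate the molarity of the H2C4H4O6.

0.264 M

n(LiOH) = 0.3036 x 0.04681 = 0.01421 mol.
At the final (second) equivalence point, 2 mol OH^- react per mol H2C4H4O6, so n(H2C4H4O6) = 0.01421 / 2 = 0.007106 mol.
[H2C4H4O6] = 0.007106 / 0.02687 L = 0.264 M.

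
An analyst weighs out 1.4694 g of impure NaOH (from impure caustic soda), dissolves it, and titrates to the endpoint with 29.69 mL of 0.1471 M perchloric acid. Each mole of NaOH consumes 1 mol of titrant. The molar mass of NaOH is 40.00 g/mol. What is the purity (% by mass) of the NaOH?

n(HClO4) = 0.1471 x 0.02969 = 0.004367 mol.
n(NaOH) = 0.004367 / 1 = 0.004367 mol.
mass of NaOH = 0.004367 x 40.00 = 0.1747 g.
% purity = 0.1747 / 1.4694 x 100 = 11.9%.

11.9%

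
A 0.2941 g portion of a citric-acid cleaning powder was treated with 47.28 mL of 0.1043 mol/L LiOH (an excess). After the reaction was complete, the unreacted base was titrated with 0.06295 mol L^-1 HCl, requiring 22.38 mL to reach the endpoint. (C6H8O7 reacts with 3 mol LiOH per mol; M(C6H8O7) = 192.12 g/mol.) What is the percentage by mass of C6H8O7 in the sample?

Total n(LiOH) added = 0.1043 x 0.04728 = 0.004931 mol.
n(HCl) used = 0.06295 x 0.02238 = 0.001409 mol, which equals the excess n(LiOH).
So n(LiOH) consumed by the sample = 0.004931 - 0.001409 = 0.003522 mol.
n(C6H8O7) = 0.003522 / 3 = 0.001174 mol.
mass C6H8O7 = 0.001174 x 192.12 = 0.2256 g, so %C6H8O7 = 0.2256/0.2941 x 100 = 76.7%.

76.7%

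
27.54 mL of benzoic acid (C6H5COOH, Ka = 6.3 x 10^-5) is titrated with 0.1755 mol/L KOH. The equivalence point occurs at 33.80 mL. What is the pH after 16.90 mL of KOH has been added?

16.90 mL is exactly half the equivalence volume (33.80/2), i.e. the half-equivalence point.
There, n(HA) = n(A^-), so pH = pKa = -log(6.3 x 10^-5) = 4.20.

4.20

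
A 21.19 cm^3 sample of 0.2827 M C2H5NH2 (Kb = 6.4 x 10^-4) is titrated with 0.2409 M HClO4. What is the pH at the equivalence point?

5.85

n(C2H5NH2) = 0.2827 x 0.02119 = 0.005990 mol; V(HClO4) at equivalence = 0.005990/0.2409 = 0.02487 L.
At equivalence the base is fully converted to C2H5NH3+; total volume = 0.04606 L, so [C2H5NH3+] = 0.005990/0.04606 = 0.1301 M.
Ka(C2H5NH3+) = Kw/Kb = 1.0e-14 / 6.4 x 10^-4 = 1.56e-11.
[H^+] = sqrt(Ka x [C2H5NH3+]) = sqrt(1.56e-11 x 0.1301) = 1.43e-6 M.
pH = -log(1.43e-6) = 5.85.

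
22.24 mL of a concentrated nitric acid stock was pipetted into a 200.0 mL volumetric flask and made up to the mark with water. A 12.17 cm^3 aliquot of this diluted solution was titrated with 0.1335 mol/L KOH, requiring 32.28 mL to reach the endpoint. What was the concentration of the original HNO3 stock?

3.18 M

n(KOH) = 0.1335 x 0.03228 = 0.004309 mol.
n(HNO3) in the aliquot = 0.004309 mol.
[diluted HNO3] = 0.004309 / 0.01217 = 0.3541 M.
Dilution factor = 200.0/22.24 = 8.993, so [stock] = 0.3541 x 8.993 = 3.18 M.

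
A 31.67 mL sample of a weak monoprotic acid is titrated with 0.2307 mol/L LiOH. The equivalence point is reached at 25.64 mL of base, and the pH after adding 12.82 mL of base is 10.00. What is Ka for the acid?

1.0 x 10^-10

12.82 mL is half of the equivalence volume, so this is the half-equivalence point where [HA] = [A^-].
At half-equivalence pH = pKa, so pKa = 10.00.
Ka = 10^(-10.00) = 1.0 x 10^-10.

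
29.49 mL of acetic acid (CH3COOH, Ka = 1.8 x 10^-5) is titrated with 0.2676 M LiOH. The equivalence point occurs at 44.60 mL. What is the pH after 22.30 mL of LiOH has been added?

22.30 mL is exactly half the equivalence volume (44.60/2), i.e. the half-equivalence point.
There, n(HA) = n(A^-), so pH = pKa = -log(1.8 x 10^-5) = 4.74.

4.74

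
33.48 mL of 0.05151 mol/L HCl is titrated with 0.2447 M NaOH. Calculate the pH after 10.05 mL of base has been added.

12.23

n(acid) = 0.05151 x 0.03348 = 0.001725 mol; n(NaOH) added = 0.2447 x 0.01005 = 0.002459 mol.
Base is in excess by 0.002459 - 0.001725 = 0.0007347 mol in a total volume of 0.04353 L.
[OH^-] = 0.0007347/0.04353 = 0.01688 M, so pOH = 1.77 and pH = 14.00 - 1.77 = 12.23.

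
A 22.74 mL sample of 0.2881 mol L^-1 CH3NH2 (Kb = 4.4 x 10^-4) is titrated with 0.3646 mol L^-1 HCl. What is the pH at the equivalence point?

n(CH3NH2) = 0.2881 x 0.02274 = 0.006551 mol; V(HCl) at equivalence = 0.006551/0.3646 = 0.01797 L.
At equivalence the base is fully converted to CH3NH3+; total volume = 0.04071 L, so [CH3NH3+] = 0.006551/0.04071 = 0.1609 M.
Ka(CH3NH3+) = Kw/Kb = 1.0e-14 / 4.4 x 10^-4 = 2.27e-11.
[H^+] = sqrt(Ka x [CH3NH3+]) = sqrt(2.27e-11 x 0.1609) = 1.91e-6 M.
pH = -log(1.91e-6) = 5.72.

5.72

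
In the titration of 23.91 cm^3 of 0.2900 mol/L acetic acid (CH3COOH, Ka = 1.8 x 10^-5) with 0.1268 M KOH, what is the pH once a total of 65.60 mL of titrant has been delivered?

12.19

n(acid) = 0.2900 x 0.02391 = 0.006934 mol; n(KOH) added = 0.1268 x 0.06560 = 0.008318 mol.
Base is in excess by 0.008318 - 0.006934 = 0.001384 mol in a total volume of 0.08951 L.
[OH^-] = 0.001384/0.08951 = 0.01546 M, so pOH = 1.81 and pH = 14.00 - 1.81 = 12.19.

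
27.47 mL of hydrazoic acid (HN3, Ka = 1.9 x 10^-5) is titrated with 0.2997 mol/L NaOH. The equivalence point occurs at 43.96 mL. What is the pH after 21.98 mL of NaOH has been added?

21.98 mL is exactly half the equivalence volume (43.96/2), i.e. the half-equivalence point.
There, n(HA) = n(A^-), so pH = pKa = -log(1.9 x 10^-5) = 4.72.

4.72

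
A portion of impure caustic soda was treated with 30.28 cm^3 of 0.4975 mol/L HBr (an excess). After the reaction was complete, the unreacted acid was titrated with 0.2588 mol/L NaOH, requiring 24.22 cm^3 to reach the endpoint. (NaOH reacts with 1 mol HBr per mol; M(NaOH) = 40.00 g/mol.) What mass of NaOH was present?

Total n(HBr) added = 0.4975 x 0.03028 = 0.01506 mol.
n(NaOH) used = 0.2588 x 0.02422 = 0.006268 mol, which equals the excess n(HBr).
So n(HBr) consumed by the sample = 0.01506 - 0.006268 = 0.008796 mol.
n(NaOH) = 0.008796 / 1 = 0.008796 mol.
mass = 0.008796 mol x 40.00 g/mol = 0.352 g.

0.352 g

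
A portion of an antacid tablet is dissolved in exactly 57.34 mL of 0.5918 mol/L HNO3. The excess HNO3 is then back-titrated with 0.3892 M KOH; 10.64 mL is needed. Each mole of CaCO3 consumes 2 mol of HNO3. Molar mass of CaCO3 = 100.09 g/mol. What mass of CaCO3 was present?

Total n(HNO3) added = 0.5918 x 0.05734 = 0.03393 mol.
n(KOH) used = 0.3892 x 0.01064 = 0.004141 mol, which equals the excess n(HNO3).
So n(HNO3) consumed by the sample = 0.03393 - 0.004141 = 0.02979 mol.
n(CaCO3) = 0.02979 / 2 = 0.01490 mol.
mass = 0.01490 mol x 100.09 g/mol = 1.49 g.

1.49 g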